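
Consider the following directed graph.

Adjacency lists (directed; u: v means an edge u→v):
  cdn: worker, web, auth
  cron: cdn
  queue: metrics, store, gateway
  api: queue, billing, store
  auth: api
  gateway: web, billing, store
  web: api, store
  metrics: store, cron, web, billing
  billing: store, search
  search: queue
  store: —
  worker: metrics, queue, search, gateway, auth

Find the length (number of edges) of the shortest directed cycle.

4

For each vertex v, BFS finds the shortest path from v back to v.
The shortest such closed walk is cdn → worker → metrics → cron → cdn, length 4.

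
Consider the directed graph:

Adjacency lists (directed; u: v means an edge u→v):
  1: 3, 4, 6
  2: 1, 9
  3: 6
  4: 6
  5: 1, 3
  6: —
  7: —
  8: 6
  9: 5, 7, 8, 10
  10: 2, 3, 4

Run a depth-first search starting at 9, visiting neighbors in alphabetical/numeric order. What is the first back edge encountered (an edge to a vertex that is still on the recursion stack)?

2→9

DFS from 9 (visiting neighbors in alphabetical/numeric order); mark gray on enter, black on exit:
9 gray
  5 gray
    1 gray
      3 gray
        6 gray
        6 black
      3 black
      4 gray
        4→6: 6 black — skip
      4 black
      1→6: 6 black — skip
    1 black
    5→3: 3 black — skip
  5 black
  7 gray
  7 black
  8 gray
    8→6: 6 black — skip
  8 black
  10 gray
    2 gray
      2→1: 1 black — skip
      2→9: 9 is gray → back edge
First back edge: 2 → 9.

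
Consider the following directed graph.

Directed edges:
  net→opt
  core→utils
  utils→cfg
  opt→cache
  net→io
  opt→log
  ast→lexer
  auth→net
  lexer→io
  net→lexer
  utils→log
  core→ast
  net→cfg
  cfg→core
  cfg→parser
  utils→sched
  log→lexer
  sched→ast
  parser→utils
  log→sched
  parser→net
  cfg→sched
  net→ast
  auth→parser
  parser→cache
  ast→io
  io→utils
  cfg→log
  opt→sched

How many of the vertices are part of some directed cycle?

11

A vertex is on a directed cycle iff it belongs to a strongly connected component of size ≥ 2 (or has a self-loop).
The vertices on cycles are {io, ast, cfg, log, net, opt, core, lexer, sched, utils, parser} — 11 in total.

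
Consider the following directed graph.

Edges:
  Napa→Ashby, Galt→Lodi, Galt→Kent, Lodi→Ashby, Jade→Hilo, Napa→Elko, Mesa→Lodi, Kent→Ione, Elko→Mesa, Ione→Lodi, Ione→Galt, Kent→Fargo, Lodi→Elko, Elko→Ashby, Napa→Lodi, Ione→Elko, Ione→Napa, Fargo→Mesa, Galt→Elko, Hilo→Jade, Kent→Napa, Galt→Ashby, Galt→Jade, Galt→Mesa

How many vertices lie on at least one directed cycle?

8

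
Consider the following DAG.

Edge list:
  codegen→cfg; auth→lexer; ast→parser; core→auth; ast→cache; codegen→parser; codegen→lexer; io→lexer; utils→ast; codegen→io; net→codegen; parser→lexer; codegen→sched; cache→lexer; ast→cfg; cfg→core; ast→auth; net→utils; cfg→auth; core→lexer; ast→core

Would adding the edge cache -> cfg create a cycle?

No

Adding cache→cfg creates a cycle iff cfg can already reach cache.
Explore from cfg: no path reaches cache. The graph stays acyclic.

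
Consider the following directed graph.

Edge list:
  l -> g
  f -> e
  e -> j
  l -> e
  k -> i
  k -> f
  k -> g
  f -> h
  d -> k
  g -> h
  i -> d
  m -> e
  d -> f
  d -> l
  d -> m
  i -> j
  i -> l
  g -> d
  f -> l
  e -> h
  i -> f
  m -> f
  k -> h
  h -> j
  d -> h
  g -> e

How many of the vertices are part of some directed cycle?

7

A vertex is on a directed cycle iff it belongs to a strongly connected component of size ≥ 2 (or has a self-loop).
The vertices on cycles are {d, f, g, i, k, l, m} — 7 in total.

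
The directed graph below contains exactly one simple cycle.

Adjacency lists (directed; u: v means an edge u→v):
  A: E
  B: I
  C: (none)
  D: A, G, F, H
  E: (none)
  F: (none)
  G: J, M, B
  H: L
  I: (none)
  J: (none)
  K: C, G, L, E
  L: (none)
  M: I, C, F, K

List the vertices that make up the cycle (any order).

DFS with gray/black marking from G:
G gray
  J gray
  J black
  M gray
    I gray
    I black
    C gray
    C black
    F gray
    F black
    K gray
      K→C: C black — skip
      K→G: G is gray → back edge
Back edge closes the cycle G → M → K → G; its vertices are {G, K, M}.

G, K, M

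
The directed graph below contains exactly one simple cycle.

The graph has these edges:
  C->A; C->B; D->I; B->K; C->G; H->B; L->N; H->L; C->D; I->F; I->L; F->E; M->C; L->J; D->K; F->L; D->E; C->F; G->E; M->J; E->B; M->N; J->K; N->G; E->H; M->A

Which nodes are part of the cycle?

DFS with gray/black marking from N:
N gray
  G gray
    E gray
      H gray
        B gray
          K gray
          K black
        B black
        L gray
          L→N: N is gray → back edge
Back edge closes the cycle N → G → E → H → L → N; its vertices are {E, G, H, L, N}.

E, G, H, L, N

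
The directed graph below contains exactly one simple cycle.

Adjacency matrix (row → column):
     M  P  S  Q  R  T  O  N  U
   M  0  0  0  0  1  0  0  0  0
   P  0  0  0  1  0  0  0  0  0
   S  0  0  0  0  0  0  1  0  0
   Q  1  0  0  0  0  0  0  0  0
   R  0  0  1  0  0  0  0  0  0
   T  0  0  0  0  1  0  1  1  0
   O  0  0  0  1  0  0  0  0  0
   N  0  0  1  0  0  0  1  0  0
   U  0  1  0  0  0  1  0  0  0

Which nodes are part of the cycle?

M, O, Q, R, S

DFS with gray/black marking from Q:
Q gray
  M gray
    R gray
      S gray
        O gray
          O→Q: Q is gray → back edge
Back edge closes the cycle Q → M → R → S → O → Q; its vertices are {M, O, Q, R, S}.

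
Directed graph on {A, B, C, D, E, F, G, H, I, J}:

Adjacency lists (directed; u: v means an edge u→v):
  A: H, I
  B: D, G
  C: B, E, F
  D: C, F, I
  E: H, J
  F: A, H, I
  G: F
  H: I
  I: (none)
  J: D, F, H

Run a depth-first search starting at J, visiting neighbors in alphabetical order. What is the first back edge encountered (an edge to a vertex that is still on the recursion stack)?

DFS from J (visiting neighbors in alphabetical order); mark gray on enter, black on exit:
J gray
  D gray
    C gray
      B gray
        B→D: D is gray → back edge
First back edge: B → D.

B→D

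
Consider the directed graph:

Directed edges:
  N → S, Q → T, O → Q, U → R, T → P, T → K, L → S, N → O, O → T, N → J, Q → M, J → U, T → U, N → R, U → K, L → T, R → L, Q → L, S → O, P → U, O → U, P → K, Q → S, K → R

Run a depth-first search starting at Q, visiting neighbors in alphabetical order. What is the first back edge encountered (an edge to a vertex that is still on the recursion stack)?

DFS from Q (visiting neighbors in alphabetical order); mark gray on enter, black on exit:
Q gray
  L gray
    S gray
      O gray
        O→Q: Q is gray → back edge
First back edge: O → Q.

O→Q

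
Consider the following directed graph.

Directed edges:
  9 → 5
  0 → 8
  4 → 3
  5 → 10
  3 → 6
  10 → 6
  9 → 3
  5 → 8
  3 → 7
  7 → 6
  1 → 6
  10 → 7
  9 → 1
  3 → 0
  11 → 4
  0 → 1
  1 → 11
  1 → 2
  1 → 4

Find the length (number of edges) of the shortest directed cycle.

For each vertex v, BFS finds the shortest path from v back to v.
The shortest such closed walk is 1 → 4 → 3 → 0 → 1, length 4.

4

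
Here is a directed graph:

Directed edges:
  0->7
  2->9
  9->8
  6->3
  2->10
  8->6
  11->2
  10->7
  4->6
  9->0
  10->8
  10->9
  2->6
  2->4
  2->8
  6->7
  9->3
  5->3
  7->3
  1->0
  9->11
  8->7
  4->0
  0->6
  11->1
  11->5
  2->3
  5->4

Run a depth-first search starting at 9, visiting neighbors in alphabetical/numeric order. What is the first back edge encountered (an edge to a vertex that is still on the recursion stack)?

2->9

DFS from 9 (visiting neighbors in alphabetical/numeric order); mark gray on enter, black on exit:
9 gray
  0 gray
    6 gray
      3 gray
      3 black
      7 gray
        7→3: 3 black — skip
      7 black
    6 black
    0→7: 7 black — skip
  0 black
  9→3: 3 black — skip
  8 gray
    8→6: 6 black — skip
    8→7: 7 black — skip
  8 black
  11 gray
    1 gray
      1→0: 0 black — skip
    1 black
    2 gray
      2→3: 3 black — skip
      4 gray
        4→0: 0 black — skip
        4→6: 6 black — skip
      4 black
      2→6: 6 black — skip
      2→8: 8 black — skip
      2→9: 9 is gray → back edge
First back edge: 2 → 9.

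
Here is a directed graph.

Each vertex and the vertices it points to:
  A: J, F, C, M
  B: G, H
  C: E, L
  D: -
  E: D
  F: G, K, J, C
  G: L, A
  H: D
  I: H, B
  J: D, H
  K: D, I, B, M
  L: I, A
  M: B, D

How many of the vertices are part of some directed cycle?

9

A vertex is on a directed cycle iff it belongs to a strongly connected component of size ≥ 2 (or has a self-loop).
The vertices on cycles are {A, B, C, F, G, I, K, L, M} — 9 in total.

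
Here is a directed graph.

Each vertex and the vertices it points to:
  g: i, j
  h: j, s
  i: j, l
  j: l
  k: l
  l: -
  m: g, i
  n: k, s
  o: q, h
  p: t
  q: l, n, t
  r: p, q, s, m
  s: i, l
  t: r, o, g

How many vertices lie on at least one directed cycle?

A vertex is on a directed cycle iff it belongs to a strongly connected component of size ≥ 2 (or has a self-loop).
The vertices on cycles are {o, p, q, r, t} — 5 in total.

5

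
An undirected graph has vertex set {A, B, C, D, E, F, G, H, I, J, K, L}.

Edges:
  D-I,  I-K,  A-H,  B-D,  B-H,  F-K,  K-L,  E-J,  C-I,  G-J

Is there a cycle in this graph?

No

DFS, tracking each vertex's parent; an edge to a visited non-parent vertex closes a cycle.
Start from E:
visit E (parent –)
  visit J (parent E)
    J–E: parent, skip
    visit G (parent J)
      G–J: parent, skip
visit A (parent –)
  visit H (parent A)
    visit B (parent H)
      visit D (parent B)
        D–B: parent, skip
        visit I (parent D)
          I–D: parent, skip
          visit K (parent I)
            visit L (parent K)
              L–K: parent, skip
            K–I: parent, skip
            visit F (parent K)
              F–K: parent, skip
          visit C (parent I)
            C–I: parent, skip
      B–H: parent, skip
    H–A: parent, skip
No non-parent visited neighbor found — the graph is a forest.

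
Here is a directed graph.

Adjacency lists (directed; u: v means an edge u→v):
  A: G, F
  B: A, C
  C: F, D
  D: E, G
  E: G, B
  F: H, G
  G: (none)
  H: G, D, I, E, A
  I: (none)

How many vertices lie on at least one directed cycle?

A vertex is on a directed cycle iff it belongs to a strongly connected component of size ≥ 2 (or has a self-loop).
The vertices on cycles are {A, B, C, D, E, F, H} — 7 in total.

7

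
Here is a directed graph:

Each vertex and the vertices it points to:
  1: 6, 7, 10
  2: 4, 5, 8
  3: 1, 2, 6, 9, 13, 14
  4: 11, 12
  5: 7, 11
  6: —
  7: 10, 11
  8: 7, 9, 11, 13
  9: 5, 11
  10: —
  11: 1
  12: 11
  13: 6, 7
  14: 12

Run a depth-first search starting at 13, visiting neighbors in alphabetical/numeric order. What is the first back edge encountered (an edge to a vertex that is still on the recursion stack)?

DFS from 13 (visiting neighbors in alphabetical/numeric order); mark gray on enter, black on exit:
13 gray
  6 gray
  6 black
  7 gray
    10 gray
    10 black
    11 gray
      1 gray
        1→6: 6 black — skip
        1→7: 7 is gray → back edge
First back edge: 1 → 7.

1->7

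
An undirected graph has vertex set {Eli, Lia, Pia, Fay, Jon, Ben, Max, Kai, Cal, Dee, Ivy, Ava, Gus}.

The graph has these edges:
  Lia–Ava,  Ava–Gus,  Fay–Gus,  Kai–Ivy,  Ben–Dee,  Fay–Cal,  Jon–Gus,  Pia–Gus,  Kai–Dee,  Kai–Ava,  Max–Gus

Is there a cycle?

DFS, tracking each vertex's parent; an edge to a visited non-parent vertex closes a cycle.
Start from Cal:
visit Cal (parent –)
  visit Fay (parent Cal)
    visit Gus (parent Fay)
      visit Ava (parent Gus)
        visit Lia (parent Ava)
          Lia–Ava: parent, skip
        Ava–Gus: parent, skip
        visit Kai (parent Ava)
          visit Dee (parent Kai)
            Dee–Kai: parent, skip
            visit Ben (parent Dee)
              Ben–Dee: parent, skip
          Kai–Ava: parent, skip
          visit Ivy (parent Kai)
            Ivy–Kai: parent, skip
      Gus–Fay: parent, skip
      visit Pia (parent Gus)
        Pia–Gus: parent, skip
      visit Max (parent Gus)
        Max–Gus: parent, skip
      visit Jon (parent Gus)
        Jon–Gus: parent, skip
    Fay–Cal: parent, skip
visit Eli (parent –)
No non-parent visited neighbor found — the graph is a forest.

No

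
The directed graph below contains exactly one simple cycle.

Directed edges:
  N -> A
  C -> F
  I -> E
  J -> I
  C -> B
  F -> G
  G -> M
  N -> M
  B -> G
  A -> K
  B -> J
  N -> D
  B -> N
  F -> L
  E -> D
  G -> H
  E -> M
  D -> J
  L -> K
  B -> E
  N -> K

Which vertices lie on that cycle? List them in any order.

DFS with gray/black marking from J:
J gray
  I gray
    E gray
      M gray
      M black
      D gray
        D→J: J is gray → back edge
Back edge closes the cycle J → I → E → D → J; its vertices are {D, E, I, J}.

D, E, I, J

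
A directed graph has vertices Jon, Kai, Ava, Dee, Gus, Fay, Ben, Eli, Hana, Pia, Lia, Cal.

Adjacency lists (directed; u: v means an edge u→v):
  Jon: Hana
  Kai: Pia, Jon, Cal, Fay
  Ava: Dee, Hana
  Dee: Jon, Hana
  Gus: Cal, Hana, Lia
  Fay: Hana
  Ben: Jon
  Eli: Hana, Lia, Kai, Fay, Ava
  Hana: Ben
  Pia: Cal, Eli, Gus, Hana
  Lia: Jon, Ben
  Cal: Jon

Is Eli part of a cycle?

Eli is on a cycle iff Eli can reach itself via ≥1 edge.
Eli → Kai → Pia → Eli — yes.

Yes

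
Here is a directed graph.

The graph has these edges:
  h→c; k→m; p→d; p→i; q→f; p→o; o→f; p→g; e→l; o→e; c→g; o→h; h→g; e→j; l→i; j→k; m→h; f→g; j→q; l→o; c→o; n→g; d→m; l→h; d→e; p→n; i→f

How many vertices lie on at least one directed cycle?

A vertex is on a directed cycle iff it belongs to a strongly connected component of size ≥ 2 (or has a self-loop).
The vertices on cycles are {c, e, h, j, k, l, m, o} — 8 in total.

8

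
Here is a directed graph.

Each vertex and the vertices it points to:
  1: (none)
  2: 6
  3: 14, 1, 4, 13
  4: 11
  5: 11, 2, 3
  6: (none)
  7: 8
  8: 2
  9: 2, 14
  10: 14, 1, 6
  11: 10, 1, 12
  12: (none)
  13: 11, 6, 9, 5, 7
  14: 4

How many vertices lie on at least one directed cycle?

A vertex is on a directed cycle iff it belongs to a strongly connected component of size ≥ 2 (or has a self-loop).
The vertices on cycles are {3, 4, 5, 10, 11, 13, 14} — 7 in total.

7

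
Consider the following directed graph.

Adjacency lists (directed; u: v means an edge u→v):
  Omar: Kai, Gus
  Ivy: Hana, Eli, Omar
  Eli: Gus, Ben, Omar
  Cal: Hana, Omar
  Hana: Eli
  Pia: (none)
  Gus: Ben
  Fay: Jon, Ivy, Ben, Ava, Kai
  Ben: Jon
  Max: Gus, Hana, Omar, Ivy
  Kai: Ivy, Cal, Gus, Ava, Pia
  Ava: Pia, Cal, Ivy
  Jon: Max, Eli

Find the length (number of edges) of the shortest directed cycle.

3

For each vertex v, BFS finds the shortest path from v back to v.
The shortest such closed walk is Ben → Jon → Eli → Ben, length 3.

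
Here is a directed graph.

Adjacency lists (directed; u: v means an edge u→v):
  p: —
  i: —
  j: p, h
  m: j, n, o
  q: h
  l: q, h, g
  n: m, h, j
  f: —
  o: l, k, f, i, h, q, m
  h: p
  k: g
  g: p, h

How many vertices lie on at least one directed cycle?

3

A vertex is on a directed cycle iff it belongs to a strongly connected component of size ≥ 2 (or has a self-loop).
The vertices on cycles are {m, n, o} — 3 in total.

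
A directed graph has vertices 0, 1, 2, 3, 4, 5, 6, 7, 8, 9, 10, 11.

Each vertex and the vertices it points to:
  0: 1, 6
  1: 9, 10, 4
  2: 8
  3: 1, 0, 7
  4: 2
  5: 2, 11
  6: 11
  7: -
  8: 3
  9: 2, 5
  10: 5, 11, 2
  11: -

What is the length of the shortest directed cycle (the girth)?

5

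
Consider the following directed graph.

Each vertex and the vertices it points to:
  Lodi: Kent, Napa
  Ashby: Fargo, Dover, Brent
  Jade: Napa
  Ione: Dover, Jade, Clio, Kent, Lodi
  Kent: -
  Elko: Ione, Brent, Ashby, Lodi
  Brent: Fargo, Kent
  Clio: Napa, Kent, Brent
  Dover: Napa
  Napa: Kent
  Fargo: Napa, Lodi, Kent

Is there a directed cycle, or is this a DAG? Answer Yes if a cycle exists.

No

DFS with white/gray/black marking, starting from Ione:
Ione gray
  Dover gray
    Napa gray
      Kent gray
      Kent black
    Napa black
  Dover black
  Jade gray
    Jade→Napa: Napa black — skip
  Jade black
  Clio gray
    Clio→Napa: Napa black — skip
    Clio→Kent: Kent black — skip
    Brent gray
      Fargo gray
        Fargo→Napa: Napa black — skip
        Lodi gray
          Lodi→Kent: Kent black — skip
          Lodi→Napa: Napa black — skip
        Lodi black
        Fargo→Kent: Kent black — skip
      Fargo black
      Brent→Kent: Kent black — skip
    Brent black
  Clio black
  Ione→Kent: Kent black — skip
  Ione→Lodi: Lodi black — skip
Ione black
Ashby gray
  Ashby→Fargo: Fargo black — skip
  Ashby→Dover: Dover black — skip
  Ashby→Brent: Brent black — skip
Ashby black
Elko gray
  Elko→Ione: Ione black — skip
  Elko→Brent: Brent black — skip
  Elko→Ashby: Ashby black — skip
  Elko→Lodi: Lodi black — skip
Elko black
Every edge goes to a white or black vertex — no back edge, so the graph is acyclic.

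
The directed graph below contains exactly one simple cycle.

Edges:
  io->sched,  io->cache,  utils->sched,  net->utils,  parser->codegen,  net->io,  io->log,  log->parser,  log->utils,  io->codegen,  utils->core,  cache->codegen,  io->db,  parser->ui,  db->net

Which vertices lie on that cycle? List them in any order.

db, io, net

DFS with gray/black marking from io:
io gray
  cache gray
    codegen gray
    codegen black
  cache black
  log gray
    parser gray
      parser→codegen: codegen black — skip
      ui gray
      ui black
    parser black
    utils gray
      core gray
      core black
      sched gray
      sched black
    utils black
  log black
  io→codegen: codegen black — skip
  io→sched: sched black — skip
  db gray
    net gray
      net→utils: utils black — skip
      net→io: io is gray → back edge
Back edge closes the cycle io → db → net → io; its vertices are {db, io, net}.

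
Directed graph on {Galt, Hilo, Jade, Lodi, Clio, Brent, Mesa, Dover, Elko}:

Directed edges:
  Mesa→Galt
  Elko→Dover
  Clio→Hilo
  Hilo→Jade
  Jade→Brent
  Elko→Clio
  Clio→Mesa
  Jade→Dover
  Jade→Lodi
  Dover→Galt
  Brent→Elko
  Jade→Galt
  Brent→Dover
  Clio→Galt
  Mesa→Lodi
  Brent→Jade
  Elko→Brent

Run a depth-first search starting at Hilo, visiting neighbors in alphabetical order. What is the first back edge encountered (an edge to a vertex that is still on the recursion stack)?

DFS from Hilo (visiting neighbors in alphabetical order); mark gray on enter, black on exit:
Hilo gray
  Jade gray
    Brent gray
      Dover gray
        Galt gray
        Galt black
      Dover black
      Elko gray
        Elko→Brent: Brent is gray → back edge
First back edge: Elko → Brent.

Elko->Brent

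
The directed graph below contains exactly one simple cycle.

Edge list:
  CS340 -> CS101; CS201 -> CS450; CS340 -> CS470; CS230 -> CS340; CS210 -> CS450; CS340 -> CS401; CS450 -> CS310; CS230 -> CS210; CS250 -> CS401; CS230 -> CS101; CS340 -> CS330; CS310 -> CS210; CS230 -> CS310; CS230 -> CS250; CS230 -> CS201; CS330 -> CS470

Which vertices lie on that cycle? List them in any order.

CS210, CS310, CS450

DFS with gray/black marking from CS310:
CS310 gray
  CS210 gray
    CS450 gray
      CS450→CS310: CS310 is gray → back edge
Back edge closes the cycle CS310 → CS210 → CS450 → CS310; its vertices are {CS210, CS310, CS450}.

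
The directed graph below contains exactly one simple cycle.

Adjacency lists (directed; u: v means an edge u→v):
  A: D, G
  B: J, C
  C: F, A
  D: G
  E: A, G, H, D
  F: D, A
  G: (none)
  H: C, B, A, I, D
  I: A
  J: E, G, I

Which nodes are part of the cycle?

B, E, H, J

DFS with gray/black marking from H:
H gray
  C gray
    F gray
      D gray
        G gray
        G black
      D black
      A gray
        A→D: D black — skip
        A→G: G black — skip
      A black
    F black
    C→A: A black — skip
  C black
  B gray
    J gray
      E gray
        E→A: A black — skip
        E→G: G black — skip
        E→H: H is gray → back edge
Back edge closes the cycle H → B → J → E → H; its vertices are {B, E, H, J}.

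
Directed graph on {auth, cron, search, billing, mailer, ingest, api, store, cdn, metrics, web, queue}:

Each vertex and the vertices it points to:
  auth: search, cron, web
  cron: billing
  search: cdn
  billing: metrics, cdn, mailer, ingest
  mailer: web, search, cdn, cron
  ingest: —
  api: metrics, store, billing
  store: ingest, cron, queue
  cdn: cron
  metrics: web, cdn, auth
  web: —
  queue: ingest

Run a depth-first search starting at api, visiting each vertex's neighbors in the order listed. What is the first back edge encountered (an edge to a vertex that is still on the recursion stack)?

billing→metrics

DFS from api (visiting each vertex's neighbors in the order listed); mark gray on enter, black on exit:
api gray
  metrics gray
    web gray
    web black
    cdn gray
      cron gray
        billing gray
          billing→metrics: metrics is gray → back edge
First back edge: billing → metrics.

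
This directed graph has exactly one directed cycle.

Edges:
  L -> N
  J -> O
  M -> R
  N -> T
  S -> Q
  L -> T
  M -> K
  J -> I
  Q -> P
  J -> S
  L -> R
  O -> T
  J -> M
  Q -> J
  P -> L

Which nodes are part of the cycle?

DFS with gray/black marking from Q:
Q gray
  J gray
    S gray
      S→Q: Q is gray → back edge
Back edge closes the cycle Q → J → S → Q; its vertices are {J, Q, S}.

J, Q, S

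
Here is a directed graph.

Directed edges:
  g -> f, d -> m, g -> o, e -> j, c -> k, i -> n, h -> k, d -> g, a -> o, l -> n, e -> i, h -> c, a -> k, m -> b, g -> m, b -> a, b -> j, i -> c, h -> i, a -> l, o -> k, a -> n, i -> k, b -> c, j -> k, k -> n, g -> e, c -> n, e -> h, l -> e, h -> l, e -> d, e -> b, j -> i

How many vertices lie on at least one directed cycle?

A vertex is on a directed cycle iff it belongs to a strongly connected component of size ≥ 2 (or has a self-loop).
The vertices on cycles are {a, b, d, e, g, h, l, m} — 8 in total.

8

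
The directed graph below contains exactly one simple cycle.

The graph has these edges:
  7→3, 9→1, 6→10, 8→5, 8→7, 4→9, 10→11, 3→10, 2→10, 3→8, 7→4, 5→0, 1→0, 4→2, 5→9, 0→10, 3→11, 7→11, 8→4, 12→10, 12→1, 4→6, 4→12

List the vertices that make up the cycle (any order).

3, 7, 8

DFS with gray/black marking from 8:
8 gray
  4 gray
    12 gray
      10 gray
        11 gray
        11 black
      10 black
      1 gray
        0 gray
          0→10: 10 black — skip
        0 black
      1 black
    12 black
    9 gray
      9→1: 1 black — skip
    9 black
    2 gray
      2→10: 10 black — skip
    2 black
    6 gray
      6→10: 10 black — skip
    6 black
  4 black
  7 gray
    7→11: 11 black — skip
    7→4: 4 black — skip
    3 gray
      3→10: 10 black — skip
      3→8: 8 is gray → back edge
Back edge closes the cycle 8 → 7 → 3 → 8; its vertices are {3, 7, 8}.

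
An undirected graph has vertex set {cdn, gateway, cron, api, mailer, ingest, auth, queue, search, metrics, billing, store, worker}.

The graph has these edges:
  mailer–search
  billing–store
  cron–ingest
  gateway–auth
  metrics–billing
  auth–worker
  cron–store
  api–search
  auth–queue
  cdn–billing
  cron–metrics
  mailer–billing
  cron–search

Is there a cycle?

Yes

DFS, tracking each vertex's parent; an edge to a visited non-parent vertex closes a cycle.
Start from metrics:
visit metrics (parent –)
  visit billing (parent metrics)
    visit cdn (parent billing)
      cdn–billing: parent, skip
    visit mailer (parent billing)
      mailer–billing: parent, skip
      visit search (parent mailer)
        search–mailer: parent, skip
        visit cron (parent search)
          cron–search: parent, skip
          cron–metrics: metrics visited and ≠ parent → cycle
Cycle: metrics – billing – mailer – search – cron – metrics.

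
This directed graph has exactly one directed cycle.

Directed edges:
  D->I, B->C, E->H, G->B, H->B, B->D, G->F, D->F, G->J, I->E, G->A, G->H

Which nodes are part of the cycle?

B, D, E, H, I

DFS with gray/black marking from B:
B gray
  C gray
  C black
  D gray
    F gray
    F black
    I gray
      E gray
        H gray
          H→B: B is gray → back edge
Back edge closes the cycle B → D → I → E → H → B; its vertices are {B, D, E, H, I}.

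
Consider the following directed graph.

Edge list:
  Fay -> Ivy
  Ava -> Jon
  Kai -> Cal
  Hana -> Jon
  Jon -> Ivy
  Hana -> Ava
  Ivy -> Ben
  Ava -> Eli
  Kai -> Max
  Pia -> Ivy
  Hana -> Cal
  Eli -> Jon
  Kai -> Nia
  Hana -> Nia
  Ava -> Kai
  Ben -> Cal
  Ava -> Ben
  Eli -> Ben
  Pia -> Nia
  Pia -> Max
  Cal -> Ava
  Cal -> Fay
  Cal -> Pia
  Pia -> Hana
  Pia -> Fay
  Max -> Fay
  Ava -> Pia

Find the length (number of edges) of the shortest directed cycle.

3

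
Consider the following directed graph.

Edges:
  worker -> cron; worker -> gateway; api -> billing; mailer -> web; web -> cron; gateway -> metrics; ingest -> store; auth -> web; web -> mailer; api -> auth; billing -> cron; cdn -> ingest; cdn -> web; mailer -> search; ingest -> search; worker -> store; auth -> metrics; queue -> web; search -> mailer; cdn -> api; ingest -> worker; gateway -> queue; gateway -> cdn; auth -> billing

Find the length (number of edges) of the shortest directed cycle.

2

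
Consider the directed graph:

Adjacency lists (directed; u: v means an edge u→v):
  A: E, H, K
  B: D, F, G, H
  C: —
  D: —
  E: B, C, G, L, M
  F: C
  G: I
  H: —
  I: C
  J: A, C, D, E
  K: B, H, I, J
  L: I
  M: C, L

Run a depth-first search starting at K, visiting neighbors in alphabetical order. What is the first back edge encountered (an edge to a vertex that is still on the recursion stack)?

DFS from K (visiting neighbors in alphabetical order); mark gray on enter, black on exit:
K gray
  B gray
    D gray
    D black
    F gray
      C gray
      C black
    F black
    G gray
      I gray
        I→C: C black — skip
      I black
    G black
    H gray
    H black
  B black
  K→H: H black — skip
  K→I: I black — skip
  J gray
    A gray
      E gray
        E→B: B black — skip
        E→C: C black — skip
        E→G: G black — skip
        L gray
          L→I: I black — skip
        L black
        M gray
          M→C: C black — skip
          M→L: L black — skip
        M black
      E black
      A→H: H black — skip
      A→K: K is gray → back edge
First back edge: A → K.

A->K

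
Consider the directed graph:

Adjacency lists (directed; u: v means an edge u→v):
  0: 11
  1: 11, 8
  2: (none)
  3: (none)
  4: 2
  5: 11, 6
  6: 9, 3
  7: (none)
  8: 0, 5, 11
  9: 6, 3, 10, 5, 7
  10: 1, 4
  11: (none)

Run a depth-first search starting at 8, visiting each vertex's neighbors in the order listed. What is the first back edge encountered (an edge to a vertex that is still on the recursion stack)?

9->6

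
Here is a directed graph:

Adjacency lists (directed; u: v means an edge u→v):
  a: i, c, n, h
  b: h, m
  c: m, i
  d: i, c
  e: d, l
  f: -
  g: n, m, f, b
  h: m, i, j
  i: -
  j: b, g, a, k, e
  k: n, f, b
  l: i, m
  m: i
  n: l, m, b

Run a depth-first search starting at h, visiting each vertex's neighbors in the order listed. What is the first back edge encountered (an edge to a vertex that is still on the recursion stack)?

b→h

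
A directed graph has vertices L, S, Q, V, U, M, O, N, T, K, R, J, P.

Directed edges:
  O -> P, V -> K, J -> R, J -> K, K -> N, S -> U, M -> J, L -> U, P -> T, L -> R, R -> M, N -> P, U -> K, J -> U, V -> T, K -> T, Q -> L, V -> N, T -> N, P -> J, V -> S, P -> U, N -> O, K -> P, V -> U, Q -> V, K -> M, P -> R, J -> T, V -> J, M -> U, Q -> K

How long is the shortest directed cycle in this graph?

3

For each vertex v, BFS finds the shortest path from v back to v.
The shortest such closed walk is K → M → U → K, length 3.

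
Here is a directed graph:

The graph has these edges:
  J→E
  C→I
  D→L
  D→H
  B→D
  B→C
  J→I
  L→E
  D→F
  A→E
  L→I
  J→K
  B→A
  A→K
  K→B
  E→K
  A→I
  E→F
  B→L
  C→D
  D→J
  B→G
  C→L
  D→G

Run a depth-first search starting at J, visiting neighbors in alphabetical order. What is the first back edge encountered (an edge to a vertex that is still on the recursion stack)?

A->E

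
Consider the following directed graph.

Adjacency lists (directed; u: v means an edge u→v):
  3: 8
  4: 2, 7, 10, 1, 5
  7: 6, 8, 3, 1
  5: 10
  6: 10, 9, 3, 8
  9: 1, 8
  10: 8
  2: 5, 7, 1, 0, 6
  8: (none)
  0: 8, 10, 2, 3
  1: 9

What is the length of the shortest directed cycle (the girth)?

2

For each vertex v, BFS finds the shortest path from v back to v.
The shortest such closed walk is 2 → 0 → 2, length 2.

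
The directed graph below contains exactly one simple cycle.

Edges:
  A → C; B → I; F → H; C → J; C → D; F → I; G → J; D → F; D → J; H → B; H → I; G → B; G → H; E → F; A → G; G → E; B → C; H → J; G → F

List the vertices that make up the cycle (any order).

DFS with gray/black marking from C:
C gray
  D gray
    F gray
      H gray
        B gray
          B→C: C is gray → back edge
Back edge closes the cycle C → D → F → H → B → C; its vertices are {B, C, D, F, H}.

B, C, D, F, H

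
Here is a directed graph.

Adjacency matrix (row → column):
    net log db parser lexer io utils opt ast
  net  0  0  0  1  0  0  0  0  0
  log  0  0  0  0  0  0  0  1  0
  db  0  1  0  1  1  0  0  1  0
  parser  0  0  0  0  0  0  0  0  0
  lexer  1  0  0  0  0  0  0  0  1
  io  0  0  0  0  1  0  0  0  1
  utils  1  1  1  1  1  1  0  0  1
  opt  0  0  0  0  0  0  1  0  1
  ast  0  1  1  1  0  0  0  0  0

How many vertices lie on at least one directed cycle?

7

A vertex is on a directed cycle iff it belongs to a strongly connected component of size ≥ 2 (or has a self-loop).
The vertices on cycles are {db, io, ast, log, opt, lexer, utils} — 7 in total.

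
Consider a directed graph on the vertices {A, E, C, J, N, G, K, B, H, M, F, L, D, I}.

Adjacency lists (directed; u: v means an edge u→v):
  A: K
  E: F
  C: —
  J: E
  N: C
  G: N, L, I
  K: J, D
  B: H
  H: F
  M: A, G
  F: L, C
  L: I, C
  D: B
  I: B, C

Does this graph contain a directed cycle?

Yes

DFS with white/gray/black marking, starting from B:
B gray
  H gray
    F gray
      L gray
        I gray
          I→B: B is gray → back edge
Back edge found, so a cycle exists: B → H → F → L → I → B.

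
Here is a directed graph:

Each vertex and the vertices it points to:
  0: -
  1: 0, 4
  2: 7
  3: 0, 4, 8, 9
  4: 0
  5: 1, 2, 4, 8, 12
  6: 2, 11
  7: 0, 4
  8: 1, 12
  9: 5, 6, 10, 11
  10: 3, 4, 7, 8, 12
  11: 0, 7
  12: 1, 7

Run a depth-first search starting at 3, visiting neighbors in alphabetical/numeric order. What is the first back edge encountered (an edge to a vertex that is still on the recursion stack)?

10->3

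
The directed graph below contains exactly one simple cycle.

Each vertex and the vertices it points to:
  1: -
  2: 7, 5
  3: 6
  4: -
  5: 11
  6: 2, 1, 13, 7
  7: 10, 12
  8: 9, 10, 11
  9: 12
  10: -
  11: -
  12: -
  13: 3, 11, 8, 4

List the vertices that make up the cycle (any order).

DFS with gray/black marking from 6:
6 gray
  2 gray
    7 gray
      10 gray
      10 black
      12 gray
      12 black
    7 black
    5 gray
      11 gray
      11 black
    5 black
  2 black
  1 gray
  1 black
  13 gray
    3 gray
      3→6: 6 is gray → back edge
Back edge closes the cycle 6 → 13 → 3 → 6; its vertices are {3, 6, 13}.

3, 6, 13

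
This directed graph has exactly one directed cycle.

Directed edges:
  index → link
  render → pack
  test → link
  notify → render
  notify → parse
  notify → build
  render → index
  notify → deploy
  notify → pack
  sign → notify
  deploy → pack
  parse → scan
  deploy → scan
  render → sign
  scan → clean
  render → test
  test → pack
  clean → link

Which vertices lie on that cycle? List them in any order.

sign, notify, render

DFS with gray/black marking from notify:
notify gray
  render gray
    sign gray
      sign→notify: notify is gray → back edge
Back edge closes the cycle notify → render → sign → notify; its vertices are {sign, notify, render}.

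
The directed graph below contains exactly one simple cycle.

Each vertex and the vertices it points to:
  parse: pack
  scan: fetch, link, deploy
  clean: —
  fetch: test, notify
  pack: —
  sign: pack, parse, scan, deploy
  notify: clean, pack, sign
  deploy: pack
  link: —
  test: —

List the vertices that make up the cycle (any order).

scan, sign, fetch, notify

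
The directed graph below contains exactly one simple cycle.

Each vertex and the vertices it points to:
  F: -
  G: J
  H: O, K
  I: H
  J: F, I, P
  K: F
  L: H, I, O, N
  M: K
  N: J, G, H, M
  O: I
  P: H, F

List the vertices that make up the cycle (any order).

DFS with gray/black marking from O:
O gray
  I gray
    H gray
      H→O: O is gray → back edge
Back edge closes the cycle O → I → H → O; its vertices are {H, I, O}.

H, I, O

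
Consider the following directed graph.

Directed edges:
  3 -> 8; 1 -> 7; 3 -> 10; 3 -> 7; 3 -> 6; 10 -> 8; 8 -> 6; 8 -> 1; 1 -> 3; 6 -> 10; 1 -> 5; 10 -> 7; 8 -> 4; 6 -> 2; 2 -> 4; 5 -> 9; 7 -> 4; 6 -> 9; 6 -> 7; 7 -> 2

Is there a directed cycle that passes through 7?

No

7 lies on a cycle iff there is a path from 7 back to itself.
Exploring from 7, it never reaches itself; equivalently, its strongly connected component is a singleton.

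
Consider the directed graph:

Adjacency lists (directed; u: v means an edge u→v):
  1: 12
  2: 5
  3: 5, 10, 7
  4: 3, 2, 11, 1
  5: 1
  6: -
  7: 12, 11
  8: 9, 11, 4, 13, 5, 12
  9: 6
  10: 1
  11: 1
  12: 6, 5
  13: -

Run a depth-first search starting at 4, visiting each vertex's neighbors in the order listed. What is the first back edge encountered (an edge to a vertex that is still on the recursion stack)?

12→5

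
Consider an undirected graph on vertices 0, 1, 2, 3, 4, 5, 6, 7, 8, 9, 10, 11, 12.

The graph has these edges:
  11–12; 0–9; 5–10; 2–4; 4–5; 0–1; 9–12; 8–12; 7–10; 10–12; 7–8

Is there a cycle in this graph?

Yes

DFS, tracking each vertex's parent; an edge to a visited non-parent vertex closes a cycle.
Start from 12:
visit 12 (parent –)
  visit 10 (parent 12)
    10–12: parent, skip
    visit 7 (parent 10)
      visit 8 (parent 7)
        8–7: parent, skip
        8–12: 12 visited and ≠ parent → cycle
Cycle: 12 – 10 – 7 – 8 – 12.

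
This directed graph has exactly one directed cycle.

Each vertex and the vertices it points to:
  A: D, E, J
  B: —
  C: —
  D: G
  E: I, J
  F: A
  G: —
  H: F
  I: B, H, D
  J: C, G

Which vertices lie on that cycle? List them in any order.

A, E, F, H, I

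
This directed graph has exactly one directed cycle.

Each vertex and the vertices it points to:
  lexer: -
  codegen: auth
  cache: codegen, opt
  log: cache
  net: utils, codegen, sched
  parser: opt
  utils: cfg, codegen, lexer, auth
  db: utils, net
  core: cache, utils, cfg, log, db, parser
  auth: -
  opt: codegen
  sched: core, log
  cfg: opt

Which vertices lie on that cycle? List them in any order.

db, net, core, sched

DFS with gray/black marking from sched:
sched gray
  core gray
    cache gray
      codegen gray
        auth gray
        auth black
      codegen black
      opt gray
        opt→codegen: codegen black — skip
      opt black
    cache black
    utils gray
      cfg gray
        cfg→opt: opt black — skip
      cfg black
      utils→codegen: codegen black — skip
      lexer gray
      lexer black
      utils→auth: auth black — skip
    utils black
    core→cfg: cfg black — skip
    log gray
      log→cache: cache black — skip
    log black
    db gray
      db→utils: utils black — skip
      net gray
        net→utils: utils black — skip
        net→codegen: codegen black — skip
        net→sched: sched is gray → back edge
Back edge closes the cycle sched → core → db → net → sched; its vertices are {db, net, core, sched}.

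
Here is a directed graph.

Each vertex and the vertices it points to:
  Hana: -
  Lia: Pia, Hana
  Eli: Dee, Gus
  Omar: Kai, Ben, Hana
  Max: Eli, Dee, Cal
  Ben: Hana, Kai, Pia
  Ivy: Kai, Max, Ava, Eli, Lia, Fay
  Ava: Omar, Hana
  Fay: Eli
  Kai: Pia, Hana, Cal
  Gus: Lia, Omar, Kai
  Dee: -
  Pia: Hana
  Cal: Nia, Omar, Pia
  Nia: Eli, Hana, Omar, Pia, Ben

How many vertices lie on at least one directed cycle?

7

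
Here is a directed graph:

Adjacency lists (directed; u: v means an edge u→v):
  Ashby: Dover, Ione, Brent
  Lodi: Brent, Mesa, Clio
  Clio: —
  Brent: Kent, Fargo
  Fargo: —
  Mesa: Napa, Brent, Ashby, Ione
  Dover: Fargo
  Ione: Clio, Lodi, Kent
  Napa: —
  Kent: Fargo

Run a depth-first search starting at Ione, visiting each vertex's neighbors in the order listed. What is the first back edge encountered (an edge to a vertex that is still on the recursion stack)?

Ashby->Ione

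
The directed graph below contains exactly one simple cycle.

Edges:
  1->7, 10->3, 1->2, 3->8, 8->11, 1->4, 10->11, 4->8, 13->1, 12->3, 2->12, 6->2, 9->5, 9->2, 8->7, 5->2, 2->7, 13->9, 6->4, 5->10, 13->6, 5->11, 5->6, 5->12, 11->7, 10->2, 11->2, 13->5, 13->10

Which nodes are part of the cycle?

2, 3, 8, 11, 12

DFS with gray/black marking from 2:
2 gray
  7 gray
  7 black
  12 gray
    3 gray
      8 gray
        8→7: 7 black — skip
        11 gray
          11→7: 7 black — skip
          11→2: 2 is gray → back edge
Back edge closes the cycle 2 → 12 → 3 → 8 → 11 → 2; its vertices are {2, 3, 8, 11, 12}.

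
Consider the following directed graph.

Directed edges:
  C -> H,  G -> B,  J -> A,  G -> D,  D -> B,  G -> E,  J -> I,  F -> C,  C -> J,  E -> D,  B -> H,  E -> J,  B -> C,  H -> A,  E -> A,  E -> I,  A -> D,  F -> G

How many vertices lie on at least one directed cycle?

6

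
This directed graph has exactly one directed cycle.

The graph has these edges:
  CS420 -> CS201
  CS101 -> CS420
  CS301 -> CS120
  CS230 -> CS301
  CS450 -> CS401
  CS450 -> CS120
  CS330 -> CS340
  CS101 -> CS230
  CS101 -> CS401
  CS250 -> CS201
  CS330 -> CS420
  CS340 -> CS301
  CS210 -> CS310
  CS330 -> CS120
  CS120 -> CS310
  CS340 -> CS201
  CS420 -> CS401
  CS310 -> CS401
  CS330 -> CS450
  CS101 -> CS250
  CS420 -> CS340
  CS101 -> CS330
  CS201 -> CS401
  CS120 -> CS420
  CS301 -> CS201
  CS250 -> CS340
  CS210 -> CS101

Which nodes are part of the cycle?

DFS with gray/black marking from CS340:
CS340 gray
  CS201 gray
    CS401 gray
    CS401 black
  CS201 black
  CS301 gray
    CS301→CS201: CS201 black — skip
    CS120 gray
      CS310 gray
        CS310→CS401: CS401 black — skip
      CS310 black
      CS420 gray
        CS420→CS401: CS401 black — skip
        CS420→CS201: CS201 black — skip
        CS420→CS340: CS340 is gray → back edge
Back edge closes the cycle CS340 → CS301 → CS120 → CS420 → CS340; its vertices are {CS120, CS301, CS340, CS420}.

CS120, CS301, CS340, CS420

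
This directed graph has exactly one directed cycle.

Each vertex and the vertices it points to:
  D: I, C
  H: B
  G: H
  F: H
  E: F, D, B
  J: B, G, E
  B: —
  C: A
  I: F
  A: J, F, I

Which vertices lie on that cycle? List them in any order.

A, C, D, E, J

DFS with gray/black marking from D:
D gray
  I gray
    F gray
      H gray
        B gray
        B black
      H black
    F black
  I black
  C gray
    A gray
      J gray
        J→B: B black — skip
        G gray
          G→H: H black — skip
        G black
        E gray
          E→F: F black — skip
          E→D: D is gray → back edge
Back edge closes the cycle D → C → A → J → E → D; its vertices are {A, C, D, E, J}.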